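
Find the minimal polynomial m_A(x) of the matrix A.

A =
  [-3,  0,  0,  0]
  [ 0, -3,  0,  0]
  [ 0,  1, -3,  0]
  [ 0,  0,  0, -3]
x^2 + 6*x + 9

The characteristic polynomial is χ_A(x) = (x + 3)^4, so the eigenvalues are known. The minimal polynomial is
  m_A(x) = Π_λ (x − λ)^{k_λ}
where k_λ is the size of the *largest* Jordan block for λ (equivalently, the smallest k with (A − λI)^k v = 0 for every generalised eigenvector v of λ).

  λ = -3: largest Jordan block has size 2, contributing (x + 3)^2

So m_A(x) = (x + 3)^2 = x^2 + 6*x + 9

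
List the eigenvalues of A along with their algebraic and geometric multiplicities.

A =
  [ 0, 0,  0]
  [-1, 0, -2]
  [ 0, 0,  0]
λ = 0: alg = 3, geom = 2

Step 1 — factor the characteristic polynomial to read off the algebraic multiplicities:
  χ_A(x) = x^3

Step 2 — compute geometric multiplicities via the rank-nullity identity g(λ) = n − rank(A − λI):
  rank(A − (0)·I) = 1, so dim ker(A − (0)·I) = n − 1 = 2

Summary:
  λ = 0: algebraic multiplicity = 3, geometric multiplicity = 2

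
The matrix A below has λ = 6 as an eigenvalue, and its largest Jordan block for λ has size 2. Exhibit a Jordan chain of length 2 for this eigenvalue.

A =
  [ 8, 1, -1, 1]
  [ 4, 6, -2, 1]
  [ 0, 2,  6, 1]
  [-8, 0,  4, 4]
A Jordan chain for λ = 6 of length 2:
v_1 = (2, 4, 0, -8)ᵀ
v_2 = (1, 0, 0, 0)ᵀ

Let N = A − (6)·I. We want v_2 with N^2 v_2 = 0 but N^1 v_2 ≠ 0; then v_{j-1} := N · v_j for j = 2, …, 2.

Pick v_2 = (1, 0, 0, 0)ᵀ.
Then v_1 = N · v_2 = (2, 4, 0, -8)ᵀ.

Sanity check: (A − (6)·I) v_1 = (0, 0, 0, 0)ᵀ = 0. ✓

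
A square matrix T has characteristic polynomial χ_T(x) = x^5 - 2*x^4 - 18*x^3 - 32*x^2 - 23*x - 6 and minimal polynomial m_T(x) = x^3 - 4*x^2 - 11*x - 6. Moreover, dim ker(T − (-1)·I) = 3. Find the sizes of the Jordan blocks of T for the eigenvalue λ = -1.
Block sizes for λ = -1: [2, 1, 1]

Step 1 — from the characteristic polynomial, algebraic multiplicity of λ = -1 is 4. From dim ker(T − (-1)·I) = 3, there are exactly 3 Jordan blocks for λ = -1.
Step 2 — from the minimal polynomial, the factor (x + 1)^2 tells us the largest block for λ = -1 has size 2.
Step 3 — with total size 4, 3 blocks, and largest block 2, the block sizes (in nonincreasing order) are [2, 1, 1].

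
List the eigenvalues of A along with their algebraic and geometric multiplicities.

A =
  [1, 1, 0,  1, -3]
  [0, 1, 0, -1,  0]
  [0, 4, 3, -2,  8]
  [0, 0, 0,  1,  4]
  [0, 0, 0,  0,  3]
λ = 1: alg = 3, geom = 1; λ = 3: alg = 2, geom = 2

Step 1 — factor the characteristic polynomial to read off the algebraic multiplicities:
  χ_A(x) = (x - 3)^2*(x - 1)^3

Step 2 — compute geometric multiplicities via the rank-nullity identity g(λ) = n − rank(A − λI):
  rank(A − (1)·I) = 4, so dim ker(A − (1)·I) = n − 4 = 1
  rank(A − (3)·I) = 3, so dim ker(A − (3)·I) = n − 3 = 2

Summary:
  λ = 1: algebraic multiplicity = 3, geometric multiplicity = 1
  λ = 3: algebraic multiplicity = 2, geometric multiplicity = 2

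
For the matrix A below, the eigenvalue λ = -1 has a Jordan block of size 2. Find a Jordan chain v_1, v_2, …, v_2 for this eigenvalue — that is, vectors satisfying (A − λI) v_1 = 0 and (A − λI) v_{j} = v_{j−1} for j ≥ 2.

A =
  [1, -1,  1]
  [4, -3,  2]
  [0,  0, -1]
A Jordan chain for λ = -1 of length 2:
v_1 = (2, 4, 0)ᵀ
v_2 = (1, 0, 0)ᵀ

Let N = A − (-1)·I. We want v_2 with N^2 v_2 = 0 but N^1 v_2 ≠ 0; then v_{j-1} := N · v_j for j = 2, …, 2.

Pick v_2 = (1, 0, 0)ᵀ.
Then v_1 = N · v_2 = (2, 4, 0)ᵀ.

Sanity check: (A − (-1)·I) v_1 = (0, 0, 0)ᵀ = 0. ✓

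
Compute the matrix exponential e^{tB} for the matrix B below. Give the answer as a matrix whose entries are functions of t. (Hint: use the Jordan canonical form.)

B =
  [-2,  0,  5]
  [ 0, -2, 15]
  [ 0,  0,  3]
e^{tB} =
  [exp(-2*t), 0, exp(3*t) - exp(-2*t)]
  [0, exp(-2*t), 3*exp(3*t) - 3*exp(-2*t)]
  [0, 0, exp(3*t)]

Strategy: write B = P · J · P⁻¹ where J is a Jordan canonical form, so e^{tB} = P · e^{tJ} · P⁻¹, and e^{tJ} can be computed block-by-block.

B has Jordan form
J =
  [-2,  0, 0]
  [ 0, -2, 0]
  [ 0,  0, 3]
(up to reordering of blocks).

Per-block formulas:
  For a 1×1 block at λ = 3: exp(t · [3]) = [e^(3t)].
  For a 1×1 block at λ = -2: exp(t · [-2]) = [e^(-2t)].

After assembling e^{tJ} and conjugating by P, we get:

e^{tB} =
  [exp(-2*t), 0, exp(3*t) - exp(-2*t)]
  [0, exp(-2*t), 3*exp(3*t) - 3*exp(-2*t)]
  [0, 0, exp(3*t)]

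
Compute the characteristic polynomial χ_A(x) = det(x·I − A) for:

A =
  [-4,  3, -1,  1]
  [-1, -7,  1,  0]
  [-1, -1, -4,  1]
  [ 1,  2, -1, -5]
x^4 + 20*x^3 + 150*x^2 + 500*x + 625

Expanding det(x·I − A) (e.g. by cofactor expansion or by noting that A is similar to its Jordan form J, which has the same characteristic polynomial as A) gives
  χ_A(x) = x^4 + 20*x^3 + 150*x^2 + 500*x + 625
which factors as (x + 5)^4. The eigenvalues (with algebraic multiplicities) are λ = -5 with multiplicity 4.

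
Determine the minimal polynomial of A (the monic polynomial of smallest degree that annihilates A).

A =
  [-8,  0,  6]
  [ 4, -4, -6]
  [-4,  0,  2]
x^2 + 6*x + 8

The characteristic polynomial is χ_A(x) = (x + 2)*(x + 4)^2, so the eigenvalues are known. The minimal polynomial is
  m_A(x) = Π_λ (x − λ)^{k_λ}
where k_λ is the size of the *largest* Jordan block for λ (equivalently, the smallest k with (A − λI)^k v = 0 for every generalised eigenvector v of λ).

  λ = -4: largest Jordan block has size 1, contributing (x + 4)
  λ = -2: largest Jordan block has size 1, contributing (x + 2)

So m_A(x) = (x + 2)*(x + 4) = x^2 + 6*x + 8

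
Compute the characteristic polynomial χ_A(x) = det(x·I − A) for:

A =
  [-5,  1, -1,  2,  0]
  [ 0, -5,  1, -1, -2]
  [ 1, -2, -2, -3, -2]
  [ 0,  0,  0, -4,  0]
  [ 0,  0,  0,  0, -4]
x^5 + 20*x^4 + 160*x^3 + 640*x^2 + 1280*x + 1024

Expanding det(x·I − A) (e.g. by cofactor expansion or by noting that A is similar to its Jordan form J, which has the same characteristic polynomial as A) gives
  χ_A(x) = x^5 + 20*x^4 + 160*x^3 + 640*x^2 + 1280*x + 1024
which factors as (x + 4)^5. The eigenvalues (with algebraic multiplicities) are λ = -4 with multiplicity 5.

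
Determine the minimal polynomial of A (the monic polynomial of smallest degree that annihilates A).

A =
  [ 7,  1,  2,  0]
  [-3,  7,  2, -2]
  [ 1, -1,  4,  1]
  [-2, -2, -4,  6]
x^2 - 12*x + 36

The characteristic polynomial is χ_A(x) = (x - 6)^4, so the eigenvalues are known. The minimal polynomial is
  m_A(x) = Π_λ (x − λ)^{k_λ}
where k_λ is the size of the *largest* Jordan block for λ (equivalently, the smallest k with (A − λI)^k v = 0 for every generalised eigenvector v of λ).

  λ = 6: largest Jordan block has size 2, contributing (x − 6)^2

So m_A(x) = (x - 6)^2 = x^2 - 12*x + 36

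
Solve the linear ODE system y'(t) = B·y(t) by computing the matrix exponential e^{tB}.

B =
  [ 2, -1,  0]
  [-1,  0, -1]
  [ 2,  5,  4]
e^{tB} =
  [t^2*exp(2*t)/2 + exp(2*t), t^2*exp(2*t) - t*exp(2*t), t^2*exp(2*t)/2]
  [-t*exp(2*t), -2*t*exp(2*t) + exp(2*t), -t*exp(2*t)]
  [-t^2*exp(2*t)/2 + 2*t*exp(2*t), -t^2*exp(2*t) + 5*t*exp(2*t), -t^2*exp(2*t)/2 + 2*t*exp(2*t) + exp(2*t)]

Strategy: write B = P · J · P⁻¹ where J is a Jordan canonical form, so e^{tB} = P · e^{tJ} · P⁻¹, and e^{tJ} can be computed block-by-block.

B has Jordan form
J =
  [2, 1, 0]
  [0, 2, 1]
  [0, 0, 2]
(up to reordering of blocks).

Per-block formulas:
  For a 3×3 Jordan block J_3(2): exp(t · J_3(2)) = e^(2t)·(I + t·N + (t^2/2)·N^2), where N is the 3×3 nilpotent shift.

After assembling e^{tJ} and conjugating by P, we get:

e^{tB} =
  [t^2*exp(2*t)/2 + exp(2*t), t^2*exp(2*t) - t*exp(2*t), t^2*exp(2*t)/2]
  [-t*exp(2*t), -2*t*exp(2*t) + exp(2*t), -t*exp(2*t)]
  [-t^2*exp(2*t)/2 + 2*t*exp(2*t), -t^2*exp(2*t) + 5*t*exp(2*t), -t^2*exp(2*t)/2 + 2*t*exp(2*t) + exp(2*t)]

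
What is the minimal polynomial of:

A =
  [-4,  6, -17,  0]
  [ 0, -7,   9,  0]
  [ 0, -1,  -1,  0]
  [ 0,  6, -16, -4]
x^3 + 12*x^2 + 48*x + 64

The characteristic polynomial is χ_A(x) = (x + 4)^4, so the eigenvalues are known. The minimal polynomial is
  m_A(x) = Π_λ (x − λ)^{k_λ}
where k_λ is the size of the *largest* Jordan block for λ (equivalently, the smallest k with (A − λI)^k v = 0 for every generalised eigenvector v of λ).

  λ = -4: largest Jordan block has size 3, contributing (x + 4)^3

So m_A(x) = (x + 4)^3 = x^3 + 12*x^2 + 48*x + 64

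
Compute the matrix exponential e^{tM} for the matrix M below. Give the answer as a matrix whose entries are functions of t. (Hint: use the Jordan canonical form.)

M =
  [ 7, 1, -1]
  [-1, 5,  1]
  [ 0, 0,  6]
e^{tM} =
  [t*exp(6*t) + exp(6*t), t*exp(6*t), -t*exp(6*t)]
  [-t*exp(6*t), -t*exp(6*t) + exp(6*t), t*exp(6*t)]
  [0, 0, exp(6*t)]

Strategy: write M = P · J · P⁻¹ where J is a Jordan canonical form, so e^{tM} = P · e^{tJ} · P⁻¹, and e^{tJ} can be computed block-by-block.

M has Jordan form
J =
  [6, 1, 0]
  [0, 6, 0]
  [0, 0, 6]
(up to reordering of blocks).

Per-block formulas:
  For a 2×2 Jordan block J_2(6): exp(t · J_2(6)) = e^(6t)·(I + t·N), where N is the 2×2 nilpotent shift.
  For a 1×1 block at λ = 6: exp(t · [6]) = [e^(6t)].

After assembling e^{tJ} and conjugating by P, we get:

e^{tM} =
  [t*exp(6*t) + exp(6*t), t*exp(6*t), -t*exp(6*t)]
  [-t*exp(6*t), -t*exp(6*t) + exp(6*t), t*exp(6*t)]
  [0, 0, exp(6*t)]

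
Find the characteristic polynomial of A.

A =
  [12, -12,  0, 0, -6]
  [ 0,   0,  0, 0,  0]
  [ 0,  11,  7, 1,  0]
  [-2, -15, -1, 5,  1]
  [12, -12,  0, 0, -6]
x^5 - 18*x^4 + 108*x^3 - 216*x^2

Expanding det(x·I − A) (e.g. by cofactor expansion or by noting that A is similar to its Jordan form J, which has the same characteristic polynomial as A) gives
  χ_A(x) = x^5 - 18*x^4 + 108*x^3 - 216*x^2
which factors as x^2*(x - 6)^3. The eigenvalues (with algebraic multiplicities) are λ = 0 with multiplicity 2, λ = 6 with multiplicity 3.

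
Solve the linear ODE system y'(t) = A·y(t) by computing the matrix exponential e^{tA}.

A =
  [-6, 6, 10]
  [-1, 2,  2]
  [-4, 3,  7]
e^{tA} =
  [-2*t*exp(2*t) - exp(2*t) + 2*exp(-t), 2*exp(2*t) - 2*exp(-t), 4*t*exp(2*t) + 2*exp(2*t) - 2*exp(-t)]
  [-t*exp(2*t), exp(2*t), 2*t*exp(2*t)]
  [-t*exp(2*t) - exp(2*t) + exp(-t), exp(2*t) - exp(-t), 2*t*exp(2*t) + 2*exp(2*t) - exp(-t)]

Strategy: write A = P · J · P⁻¹ where J is a Jordan canonical form, so e^{tA} = P · e^{tJ} · P⁻¹, and e^{tJ} can be computed block-by-block.

A has Jordan form
J =
  [-1, 0, 0]
  [ 0, 2, 1]
  [ 0, 0, 2]
(up to reordering of blocks).

Per-block formulas:
  For a 1×1 block at λ = -1: exp(t · [-1]) = [e^(-1t)].
  For a 2×2 Jordan block J_2(2): exp(t · J_2(2)) = e^(2t)·(I + t·N), where N is the 2×2 nilpotent shift.

After assembling e^{tJ} and conjugating by P, we get:

e^{tA} =
  [-2*t*exp(2*t) - exp(2*t) + 2*exp(-t), 2*exp(2*t) - 2*exp(-t), 4*t*exp(2*t) + 2*exp(2*t) - 2*exp(-t)]
  [-t*exp(2*t), exp(2*t), 2*t*exp(2*t)]
  [-t*exp(2*t) - exp(2*t) + exp(-t), exp(2*t) - exp(-t), 2*t*exp(2*t) + 2*exp(2*t) - exp(-t)]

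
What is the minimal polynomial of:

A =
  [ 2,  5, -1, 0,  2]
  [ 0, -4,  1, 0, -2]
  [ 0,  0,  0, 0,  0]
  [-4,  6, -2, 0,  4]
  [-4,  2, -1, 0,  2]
x^3

The characteristic polynomial is χ_A(x) = x^5, so the eigenvalues are known. The minimal polynomial is
  m_A(x) = Π_λ (x − λ)^{k_λ}
where k_λ is the size of the *largest* Jordan block for λ (equivalently, the smallest k with (A − λI)^k v = 0 for every generalised eigenvector v of λ).

  λ = 0: largest Jordan block has size 3, contributing (x − 0)^3

So m_A(x) = x^3 = x^3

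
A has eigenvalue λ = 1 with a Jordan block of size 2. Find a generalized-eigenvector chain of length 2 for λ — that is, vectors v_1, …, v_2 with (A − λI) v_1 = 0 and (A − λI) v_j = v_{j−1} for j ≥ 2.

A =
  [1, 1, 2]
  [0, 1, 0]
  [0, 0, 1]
A Jordan chain for λ = 1 of length 2:
v_1 = (1, 0, 0)ᵀ
v_2 = (0, 1, 0)ᵀ

Let N = A − (1)·I. We want v_2 with N^2 v_2 = 0 but N^1 v_2 ≠ 0; then v_{j-1} := N · v_j for j = 2, …, 2.

Pick v_2 = (0, 1, 0)ᵀ.
Then v_1 = N · v_2 = (1, 0, 0)ᵀ.

Sanity check: (A − (1)·I) v_1 = (0, 0, 0)ᵀ = 0. ✓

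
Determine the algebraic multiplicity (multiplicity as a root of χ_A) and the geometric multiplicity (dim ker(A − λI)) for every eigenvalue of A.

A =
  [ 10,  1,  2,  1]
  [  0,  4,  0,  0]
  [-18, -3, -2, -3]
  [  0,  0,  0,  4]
λ = 4: alg = 4, geom = 3

Step 1 — factor the characteristic polynomial to read off the algebraic multiplicities:
  χ_A(x) = (x - 4)^4

Step 2 — compute geometric multiplicities via the rank-nullity identity g(λ) = n − rank(A − λI):
  rank(A − (4)·I) = 1, so dim ker(A − (4)·I) = n − 1 = 3

Summary:
  λ = 4: algebraic multiplicity = 4, geometric multiplicity = 3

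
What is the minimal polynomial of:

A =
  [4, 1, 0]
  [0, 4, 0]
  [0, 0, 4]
x^2 - 8*x + 16

The characteristic polynomial is χ_A(x) = (x - 4)^3, so the eigenvalues are known. The minimal polynomial is
  m_A(x) = Π_λ (x − λ)^{k_λ}
where k_λ is the size of the *largest* Jordan block for λ (equivalently, the smallest k with (A − λI)^k v = 0 for every generalised eigenvector v of λ).

  λ = 4: largest Jordan block has size 2, contributing (x − 4)^2

So m_A(x) = (x - 4)^2 = x^2 - 8*x + 16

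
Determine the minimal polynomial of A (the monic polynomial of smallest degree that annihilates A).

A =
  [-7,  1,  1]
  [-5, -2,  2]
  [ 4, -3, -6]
x^3 + 15*x^2 + 75*x + 125

The characteristic polynomial is χ_A(x) = (x + 5)^3, so the eigenvalues are known. The minimal polynomial is
  m_A(x) = Π_λ (x − λ)^{k_λ}
where k_λ is the size of the *largest* Jordan block for λ (equivalently, the smallest k with (A − λI)^k v = 0 for every generalised eigenvector v of λ).

  λ = -5: largest Jordan block has size 3, contributing (x + 5)^3

So m_A(x) = (x + 5)^3 = x^3 + 15*x^2 + 75*x + 125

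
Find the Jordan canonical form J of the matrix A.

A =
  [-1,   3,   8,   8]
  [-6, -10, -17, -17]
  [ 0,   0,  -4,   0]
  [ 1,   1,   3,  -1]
J_3(-4) ⊕ J_1(-4)

The characteristic polynomial is
  det(x·I − A) = x^4 + 16*x^3 + 96*x^2 + 256*x + 256 = (x + 4)^4

Eigenvalues and multiplicities (the geometric multiplicity of λ is n − rank(A − λI), which equals the number of Jordan blocks for λ):
  λ = -4: algebraic multiplicity = 4, geometric multiplicity = 2

Determining the block sizes for each eigenvalue:
  λ = -4: with am = 4 and gm = 2, the partition is not yet determined (e.g. several partitions of 4 into 2 parts exist). Let N = A − (-4)·I. Computing rank(N^1) = 2, rank(N^2) = 1, rank(N^3) = 0; the number of blocks of size ≥ j is rank(N^{j−1}) − rank(N^j), giving [2, 1, 1]. So we have 1 block(s) of size 3, 1 block(s) of size 1 → block sizes [3, 1]

Assembling the blocks gives a Jordan form
J =
  [-4,  1,  0,  0]
  [ 0, -4,  1,  0]
  [ 0,  0, -4,  0]
  [ 0,  0,  0, -4]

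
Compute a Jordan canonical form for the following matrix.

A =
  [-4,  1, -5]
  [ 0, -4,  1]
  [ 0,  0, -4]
J_3(-4)

The characteristic polynomial is
  det(x·I − A) = x^3 + 12*x^2 + 48*x + 64 = (x + 4)^3

Eigenvalues and multiplicities (the geometric multiplicity of λ is n − rank(A − λI), which equals the number of Jordan blocks for λ):
  λ = -4: algebraic multiplicity = 3, geometric multiplicity = 1

Determining the block sizes for each eigenvalue:
  λ = -4: one block (gm = 1), so the single block has size am = 3 → block sizes [3]

Assembling the blocks gives a Jordan form
J =
  [-4,  1,  0]
  [ 0, -4,  1]
  [ 0,  0, -4]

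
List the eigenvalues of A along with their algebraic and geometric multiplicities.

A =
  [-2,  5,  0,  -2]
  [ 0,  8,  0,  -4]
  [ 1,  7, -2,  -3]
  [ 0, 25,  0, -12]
λ = -2: alg = 4, geom = 2

Step 1 — factor the characteristic polynomial to read off the algebraic multiplicities:
  χ_A(x) = (x + 2)^4

Step 2 — compute geometric multiplicities via the rank-nullity identity g(λ) = n − rank(A − λI):
  rank(A − (-2)·I) = 2, so dim ker(A − (-2)·I) = n − 2 = 2

Summary:
  λ = -2: algebraic multiplicity = 4, geometric multiplicity = 2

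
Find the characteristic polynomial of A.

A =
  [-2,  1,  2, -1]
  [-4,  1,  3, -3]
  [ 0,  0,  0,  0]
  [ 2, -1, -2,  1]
x^4

Expanding det(x·I − A) (e.g. by cofactor expansion or by noting that A is similar to its Jordan form J, which has the same characteristic polynomial as A) gives
  χ_A(x) = x^4
which factors as x^4. The eigenvalues (with algebraic multiplicities) are λ = 0 with multiplicity 4.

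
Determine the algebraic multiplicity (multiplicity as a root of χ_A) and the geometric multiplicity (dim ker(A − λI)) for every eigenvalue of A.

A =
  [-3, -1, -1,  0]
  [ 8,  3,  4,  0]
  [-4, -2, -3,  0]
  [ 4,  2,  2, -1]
λ = -1: alg = 4, geom = 3

Step 1 — factor the characteristic polynomial to read off the algebraic multiplicities:
  χ_A(x) = (x + 1)^4

Step 2 — compute geometric multiplicities via the rank-nullity identity g(λ) = n − rank(A − λI):
  rank(A − (-1)·I) = 1, so dim ker(A − (-1)·I) = n − 1 = 3

Summary:
  λ = -1: algebraic multiplicity = 4, geometric multiplicity = 3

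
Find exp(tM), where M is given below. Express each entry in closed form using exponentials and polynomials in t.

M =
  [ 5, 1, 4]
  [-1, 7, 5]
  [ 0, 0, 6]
e^{tM} =
  [-t*exp(6*t) + exp(6*t), t*exp(6*t), t^2*exp(6*t)/2 + 4*t*exp(6*t)]
  [-t*exp(6*t), t*exp(6*t) + exp(6*t), t^2*exp(6*t)/2 + 5*t*exp(6*t)]
  [0, 0, exp(6*t)]

Strategy: write M = P · J · P⁻¹ where J is a Jordan canonical form, so e^{tM} = P · e^{tJ} · P⁻¹, and e^{tJ} can be computed block-by-block.

M has Jordan form
J =
  [6, 1, 0]
  [0, 6, 1]
  [0, 0, 6]
(up to reordering of blocks).

Per-block formulas:
  For a 3×3 Jordan block J_3(6): exp(t · J_3(6)) = e^(6t)·(I + t·N + (t^2/2)·N^2), where N is the 3×3 nilpotent shift.

After assembling e^{tJ} and conjugating by P, we get:

e^{tM} =
  [-t*exp(6*t) + exp(6*t), t*exp(6*t), t^2*exp(6*t)/2 + 4*t*exp(6*t)]
  [-t*exp(6*t), t*exp(6*t) + exp(6*t), t^2*exp(6*t)/2 + 5*t*exp(6*t)]
  [0, 0, exp(6*t)]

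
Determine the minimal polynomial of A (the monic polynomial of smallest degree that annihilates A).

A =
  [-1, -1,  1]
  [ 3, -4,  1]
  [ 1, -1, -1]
x^3 + 6*x^2 + 12*x + 8

The characteristic polynomial is χ_A(x) = (x + 2)^3, so the eigenvalues are known. The minimal polynomial is
  m_A(x) = Π_λ (x − λ)^{k_λ}
where k_λ is the size of the *largest* Jordan block for λ (equivalently, the smallest k with (A − λI)^k v = 0 for every generalised eigenvector v of λ).

  λ = -2: largest Jordan block has size 3, contributing (x + 2)^3

So m_A(x) = (x + 2)^3 = x^3 + 6*x^2 + 12*x + 8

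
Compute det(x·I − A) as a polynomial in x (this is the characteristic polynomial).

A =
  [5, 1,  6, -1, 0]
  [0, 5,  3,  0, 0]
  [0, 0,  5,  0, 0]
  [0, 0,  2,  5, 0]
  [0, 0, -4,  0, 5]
x^5 - 25*x^4 + 250*x^3 - 1250*x^2 + 3125*x - 3125

Expanding det(x·I − A) (e.g. by cofactor expansion or by noting that A is similar to its Jordan form J, which has the same characteristic polynomial as A) gives
  χ_A(x) = x^5 - 25*x^4 + 250*x^3 - 1250*x^2 + 3125*x - 3125
which factors as (x - 5)^5. The eigenvalues (with algebraic multiplicities) are λ = 5 with multiplicity 5.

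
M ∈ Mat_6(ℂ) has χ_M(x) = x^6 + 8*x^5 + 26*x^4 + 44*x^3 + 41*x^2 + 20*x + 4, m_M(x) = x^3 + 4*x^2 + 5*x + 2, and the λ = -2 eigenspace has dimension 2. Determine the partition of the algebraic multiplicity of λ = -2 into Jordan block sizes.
Block sizes for λ = -2: [1, 1]

Step 1 — from the characteristic polynomial, algebraic multiplicity of λ = -2 is 2. From dim ker(M − (-2)·I) = 2, there are exactly 2 Jordan blocks for λ = -2.
Step 2 — from the minimal polynomial, the factor (x + 2) tells us the largest block for λ = -2 has size 1.
Step 3 — with total size 2, 2 blocks, and largest block 1, the block sizes (in nonincreasing order) are [1, 1].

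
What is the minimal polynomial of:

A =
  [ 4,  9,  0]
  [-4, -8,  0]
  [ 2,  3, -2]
x^2 + 4*x + 4

The characteristic polynomial is χ_A(x) = (x + 2)^3, so the eigenvalues are known. The minimal polynomial is
  m_A(x) = Π_λ (x − λ)^{k_λ}
where k_λ is the size of the *largest* Jordan block for λ (equivalently, the smallest k with (A − λI)^k v = 0 for every generalised eigenvector v of λ).

  λ = -2: largest Jordan block has size 2, contributing (x + 2)^2

So m_A(x) = (x + 2)^2 = x^2 + 4*x + 4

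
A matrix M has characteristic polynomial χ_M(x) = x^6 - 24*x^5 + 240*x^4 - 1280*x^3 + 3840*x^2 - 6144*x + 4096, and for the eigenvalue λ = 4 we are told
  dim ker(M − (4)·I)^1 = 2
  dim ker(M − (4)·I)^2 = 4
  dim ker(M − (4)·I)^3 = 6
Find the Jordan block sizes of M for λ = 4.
Block sizes for λ = 4: [3, 3]

From the dimensions of kernels of powers, the number of Jordan blocks of size at least j is d_j − d_{j−1} where d_j = dim ker(N^j) (with d_0 = 0). Computing the differences gives [2, 2, 2].
The number of blocks of size exactly k is (#blocks of size ≥ k) − (#blocks of size ≥ k + 1), so the partition is: 2 block(s) of size 3.
In nonincreasing order the block sizes are [3, 3].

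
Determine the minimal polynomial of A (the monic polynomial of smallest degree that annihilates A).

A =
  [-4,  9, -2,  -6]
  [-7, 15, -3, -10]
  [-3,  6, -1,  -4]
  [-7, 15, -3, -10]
x^3

The characteristic polynomial is χ_A(x) = x^4, so the eigenvalues are known. The minimal polynomial is
  m_A(x) = Π_λ (x − λ)^{k_λ}
where k_λ is the size of the *largest* Jordan block for λ (equivalently, the smallest k with (A − λI)^k v = 0 for every generalised eigenvector v of λ).

  λ = 0: largest Jordan block has size 3, contributing (x − 0)^3

So m_A(x) = x^3 = x^3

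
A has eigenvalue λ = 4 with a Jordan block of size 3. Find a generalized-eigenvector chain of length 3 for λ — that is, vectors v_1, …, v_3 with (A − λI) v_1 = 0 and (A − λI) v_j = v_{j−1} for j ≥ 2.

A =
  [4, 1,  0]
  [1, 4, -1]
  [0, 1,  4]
A Jordan chain for λ = 4 of length 3:
v_1 = (1, 0, 1)ᵀ
v_2 = (0, 1, 0)ᵀ
v_3 = (1, 0, 0)ᵀ

Let N = A − (4)·I. We want v_3 with N^3 v_3 = 0 but N^2 v_3 ≠ 0; then v_{j-1} := N · v_j for j = 3, …, 2.

Pick v_3 = (1, 0, 0)ᵀ.
Then v_2 = N · v_3 = (0, 1, 0)ᵀ.
Then v_1 = N · v_2 = (1, 0, 1)ᵀ.

Sanity check: (A − (4)·I) v_1 = (0, 0, 0)ᵀ = 0. ✓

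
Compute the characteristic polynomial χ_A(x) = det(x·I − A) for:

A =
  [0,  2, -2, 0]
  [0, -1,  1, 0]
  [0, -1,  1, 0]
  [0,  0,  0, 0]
x^4

Expanding det(x·I − A) (e.g. by cofactor expansion or by noting that A is similar to its Jordan form J, which has the same characteristic polynomial as A) gives
  χ_A(x) = x^4
which factors as x^4. The eigenvalues (with algebraic multiplicities) are λ = 0 with multiplicity 4.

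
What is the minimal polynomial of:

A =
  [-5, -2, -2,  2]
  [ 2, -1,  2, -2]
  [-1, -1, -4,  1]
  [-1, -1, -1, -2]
x^2 + 6*x + 9

The characteristic polynomial is χ_A(x) = (x + 3)^4, so the eigenvalues are known. The minimal polynomial is
  m_A(x) = Π_λ (x − λ)^{k_λ}
where k_λ is the size of the *largest* Jordan block for λ (equivalently, the smallest k with (A − λI)^k v = 0 for every generalised eigenvector v of λ).

  λ = -3: largest Jordan block has size 2, contributing (x + 3)^2

So m_A(x) = (x + 3)^2 = x^2 + 6*x + 9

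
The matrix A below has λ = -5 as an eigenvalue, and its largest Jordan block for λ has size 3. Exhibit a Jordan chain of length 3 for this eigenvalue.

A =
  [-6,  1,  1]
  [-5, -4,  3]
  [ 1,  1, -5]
A Jordan chain for λ = -5 of length 3:
v_1 = (-3, 3, -6)ᵀ
v_2 = (-1, -5, 1)ᵀ
v_3 = (1, 0, 0)ᵀ

Let N = A − (-5)·I. We want v_3 with N^3 v_3 = 0 but N^2 v_3 ≠ 0; then v_{j-1} := N · v_j for j = 3, …, 2.

Pick v_3 = (1, 0, 0)ᵀ.
Then v_2 = N · v_3 = (-1, -5, 1)ᵀ.
Then v_1 = N · v_2 = (-3, 3, -6)ᵀ.

Sanity check: (A − (-5)·I) v_1 = (0, 0, 0)ᵀ = 0. ✓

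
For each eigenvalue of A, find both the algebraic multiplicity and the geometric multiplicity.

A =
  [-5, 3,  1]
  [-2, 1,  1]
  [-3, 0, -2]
λ = -2: alg = 3, geom = 1

Step 1 — factor the characteristic polynomial to read off the algebraic multiplicities:
  χ_A(x) = (x + 2)^3

Step 2 — compute geometric multiplicities via the rank-nullity identity g(λ) = n − rank(A − λI):
  rank(A − (-2)·I) = 2, so dim ker(A − (-2)·I) = n − 2 = 1

Summary:
  λ = -2: algebraic multiplicity = 3, geometric multiplicity = 1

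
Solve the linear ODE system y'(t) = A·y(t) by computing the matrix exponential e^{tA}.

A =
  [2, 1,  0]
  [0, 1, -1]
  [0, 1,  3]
e^{tA} =
  [exp(2*t), -t^2*exp(2*t)/2 + t*exp(2*t), -t^2*exp(2*t)/2]
  [0, -t*exp(2*t) + exp(2*t), -t*exp(2*t)]
  [0, t*exp(2*t), t*exp(2*t) + exp(2*t)]

Strategy: write A = P · J · P⁻¹ where J is a Jordan canonical form, so e^{tA} = P · e^{tJ} · P⁻¹, and e^{tJ} can be computed block-by-block.

A has Jordan form
J =
  [2, 1, 0]
  [0, 2, 1]
  [0, 0, 2]
(up to reordering of blocks).

Per-block formulas:
  For a 3×3 Jordan block J_3(2): exp(t · J_3(2)) = e^(2t)·(I + t·N + (t^2/2)·N^2), where N is the 3×3 nilpotent shift.

After assembling e^{tJ} and conjugating by P, we get:

e^{tA} =
  [exp(2*t), -t^2*exp(2*t)/2 + t*exp(2*t), -t^2*exp(2*t)/2]
  [0, -t*exp(2*t) + exp(2*t), -t*exp(2*t)]
  [0, t*exp(2*t), t*exp(2*t) + exp(2*t)]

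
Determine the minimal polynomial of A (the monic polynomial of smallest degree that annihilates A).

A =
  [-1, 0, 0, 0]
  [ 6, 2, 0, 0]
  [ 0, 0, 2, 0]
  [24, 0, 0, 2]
x^2 - x - 2

The characteristic polynomial is χ_A(x) = (x - 2)^3*(x + 1), so the eigenvalues are known. The minimal polynomial is
  m_A(x) = Π_λ (x − λ)^{k_λ}
where k_λ is the size of the *largest* Jordan block for λ (equivalently, the smallest k with (A − λI)^k v = 0 for every generalised eigenvector v of λ).

  λ = -1: largest Jordan block has size 1, contributing (x + 1)
  λ = 2: largest Jordan block has size 1, contributing (x − 2)

So m_A(x) = (x - 2)*(x + 1) = x^2 - x - 2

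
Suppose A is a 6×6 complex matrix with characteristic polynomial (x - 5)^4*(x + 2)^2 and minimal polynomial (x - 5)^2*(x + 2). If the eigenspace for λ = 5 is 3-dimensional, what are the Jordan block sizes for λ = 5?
Block sizes for λ = 5: [2, 1, 1]

Step 1 — from the characteristic polynomial, algebraic multiplicity of λ = 5 is 4. From dim ker(A − (5)·I) = 3, there are exactly 3 Jordan blocks for λ = 5.
Step 2 — from the minimal polynomial, the factor (x − 5)^2 tells us the largest block for λ = 5 has size 2.
Step 3 — with total size 4, 3 blocks, and largest block 2, the block sizes (in nonincreasing order) are [2, 1, 1].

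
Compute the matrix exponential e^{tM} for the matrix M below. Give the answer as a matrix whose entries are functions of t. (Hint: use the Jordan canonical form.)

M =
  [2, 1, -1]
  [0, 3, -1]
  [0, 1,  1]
e^{tM} =
  [exp(2*t), t*exp(2*t), -t*exp(2*t)]
  [0, t*exp(2*t) + exp(2*t), -t*exp(2*t)]
  [0, t*exp(2*t), -t*exp(2*t) + exp(2*t)]

Strategy: write M = P · J · P⁻¹ where J is a Jordan canonical form, so e^{tM} = P · e^{tJ} · P⁻¹, and e^{tJ} can be computed block-by-block.

M has Jordan form
J =
  [2, 1, 0]
  [0, 2, 0]
  [0, 0, 2]
(up to reordering of blocks).

Per-block formulas:
  For a 2×2 Jordan block J_2(2): exp(t · J_2(2)) = e^(2t)·(I + t·N), where N is the 2×2 nilpotent shift.
  For a 1×1 block at λ = 2: exp(t · [2]) = [e^(2t)].

After assembling e^{tJ} and conjugating by P, we get:

e^{tM} =
  [exp(2*t), t*exp(2*t), -t*exp(2*t)]
  [0, t*exp(2*t) + exp(2*t), -t*exp(2*t)]
  [0, t*exp(2*t), -t*exp(2*t) + exp(2*t)]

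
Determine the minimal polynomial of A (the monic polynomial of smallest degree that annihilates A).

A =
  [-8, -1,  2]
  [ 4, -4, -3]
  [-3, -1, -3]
x^3 + 15*x^2 + 75*x + 125

The characteristic polynomial is χ_A(x) = (x + 5)^3, so the eigenvalues are known. The minimal polynomial is
  m_A(x) = Π_λ (x − λ)^{k_λ}
where k_λ is the size of the *largest* Jordan block for λ (equivalently, the smallest k with (A − λI)^k v = 0 for every generalised eigenvector v of λ).

  λ = -5: largest Jordan block has size 3, contributing (x + 5)^3

So m_A(x) = (x + 5)^3 = x^3 + 15*x^2 + 75*x + 125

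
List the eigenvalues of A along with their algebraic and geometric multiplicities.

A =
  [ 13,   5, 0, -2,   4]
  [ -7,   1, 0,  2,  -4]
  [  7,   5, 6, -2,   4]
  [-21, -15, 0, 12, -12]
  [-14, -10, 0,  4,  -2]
λ = 6: alg = 5, geom = 4

Step 1 — factor the characteristic polynomial to read off the algebraic multiplicities:
  χ_A(x) = (x - 6)^5

Step 2 — compute geometric multiplicities via the rank-nullity identity g(λ) = n − rank(A − λI):
  rank(A − (6)·I) = 1, so dim ker(A − (6)·I) = n − 1 = 4

Summary:
  λ = 6: algebraic multiplicity = 5, geometric multiplicity = 4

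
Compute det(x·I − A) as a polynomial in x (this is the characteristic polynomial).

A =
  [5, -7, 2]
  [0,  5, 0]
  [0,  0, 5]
x^3 - 15*x^2 + 75*x - 125

Expanding det(x·I − A) (e.g. by cofactor expansion or by noting that A is similar to its Jordan form J, which has the same characteristic polynomial as A) gives
  χ_A(x) = x^3 - 15*x^2 + 75*x - 125
which factors as (x - 5)^3. The eigenvalues (with algebraic multiplicities) are λ = 5 with multiplicity 3.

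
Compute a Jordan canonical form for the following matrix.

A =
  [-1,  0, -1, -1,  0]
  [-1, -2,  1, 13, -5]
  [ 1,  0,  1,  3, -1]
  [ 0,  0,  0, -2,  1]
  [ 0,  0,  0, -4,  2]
J_1(-2) ⊕ J_2(0) ⊕ J_2(0)

The characteristic polynomial is
  det(x·I − A) = x^5 + 2*x^4 = x^4*(x + 2)

Eigenvalues and multiplicities (the geometric multiplicity of λ is n − rank(A − λI), which equals the number of Jordan blocks for λ):
  λ = -2: algebraic multiplicity = 1, geometric multiplicity = 1
  λ = 0: algebraic multiplicity = 4, geometric multiplicity = 2

Determining the block sizes for each eigenvalue:
  λ = -2: one block (gm = 1), so the single block has size am = 1 → block sizes [1]
  λ = 0: with am = 4 and gm = 2, the partition is not yet determined (e.g. several partitions of 4 into 2 parts exist). Let N = A − (0)·I. Computing rank(N^1) = 3, rank(N^2) = 1; the number of blocks of size ≥ j is rank(N^{j−1}) − rank(N^j), giving [2, 2]. So we have 2 block(s) of size 2 → block sizes [2, 2]

Assembling the blocks gives a Jordan form
J =
  [-2, 0, 0, 0, 0]
  [ 0, 0, 1, 0, 0]
  [ 0, 0, 0, 0, 0]
  [ 0, 0, 0, 0, 1]
  [ 0, 0, 0, 0, 0]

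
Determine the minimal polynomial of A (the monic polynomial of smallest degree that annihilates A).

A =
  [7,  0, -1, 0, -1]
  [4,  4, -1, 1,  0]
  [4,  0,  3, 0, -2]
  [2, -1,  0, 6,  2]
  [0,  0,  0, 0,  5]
x^3 - 15*x^2 + 75*x - 125

The characteristic polynomial is χ_A(x) = (x - 5)^5, so the eigenvalues are known. The minimal polynomial is
  m_A(x) = Π_λ (x − λ)^{k_λ}
where k_λ is the size of the *largest* Jordan block for λ (equivalently, the smallest k with (A − λI)^k v = 0 for every generalised eigenvector v of λ).

  λ = 5: largest Jordan block has size 3, contributing (x − 5)^3

So m_A(x) = (x - 5)^3 = x^3 - 15*x^2 + 75*x - 125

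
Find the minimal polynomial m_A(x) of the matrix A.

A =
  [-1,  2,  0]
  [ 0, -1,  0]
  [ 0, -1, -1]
x^2 + 2*x + 1

The characteristic polynomial is χ_A(x) = (x + 1)^3, so the eigenvalues are known. The minimal polynomial is
  m_A(x) = Π_λ (x − λ)^{k_λ}
where k_λ is the size of the *largest* Jordan block for λ (equivalently, the smallest k with (A − λI)^k v = 0 for every generalised eigenvector v of λ).

  λ = -1: largest Jordan block has size 2, contributing (x + 1)^2

So m_A(x) = (x + 1)^2 = x^2 + 2*x + 1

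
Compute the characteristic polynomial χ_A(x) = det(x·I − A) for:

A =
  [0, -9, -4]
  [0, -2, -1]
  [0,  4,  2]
x^3

Expanding det(x·I − A) (e.g. by cofactor expansion or by noting that A is similar to its Jordan form J, which has the same characteristic polynomial as A) gives
  χ_A(x) = x^3
which factors as x^3. The eigenvalues (with algebraic multiplicities) are λ = 0 with multiplicity 3.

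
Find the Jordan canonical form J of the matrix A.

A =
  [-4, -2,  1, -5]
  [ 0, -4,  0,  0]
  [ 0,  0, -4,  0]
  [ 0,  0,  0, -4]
J_2(-4) ⊕ J_1(-4) ⊕ J_1(-4)

The characteristic polynomial is
  det(x·I − A) = x^4 + 16*x^3 + 96*x^2 + 256*x + 256 = (x + 4)^4

Eigenvalues and multiplicities (the geometric multiplicity of λ is n − rank(A − λI), which equals the number of Jordan blocks for λ):
  λ = -4: algebraic multiplicity = 4, geometric multiplicity = 3

Determining the block sizes for each eigenvalue:
  λ = -4: 3 blocks summing to 4 forces exactly one block of size 2 and the rest size 1 → block sizes [2, 1, 1]

Assembling the blocks gives a Jordan form
J =
  [-4,  1,  0,  0]
  [ 0, -4,  0,  0]
  [ 0,  0, -4,  0]
  [ 0,  0,  0, -4]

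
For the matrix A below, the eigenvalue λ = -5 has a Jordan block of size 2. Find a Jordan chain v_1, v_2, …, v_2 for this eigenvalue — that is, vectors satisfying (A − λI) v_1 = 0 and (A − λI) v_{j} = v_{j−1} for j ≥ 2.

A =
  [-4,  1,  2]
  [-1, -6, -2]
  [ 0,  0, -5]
A Jordan chain for λ = -5 of length 2:
v_1 = (1, -1, 0)ᵀ
v_2 = (1, 0, 0)ᵀ

Let N = A − (-5)·I. We want v_2 with N^2 v_2 = 0 but N^1 v_2 ≠ 0; then v_{j-1} := N · v_j for j = 2, …, 2.

Pick v_2 = (1, 0, 0)ᵀ.
Then v_1 = N · v_2 = (1, -1, 0)ᵀ.

Sanity check: (A − (-5)·I) v_1 = (0, 0, 0)ᵀ = 0. ✓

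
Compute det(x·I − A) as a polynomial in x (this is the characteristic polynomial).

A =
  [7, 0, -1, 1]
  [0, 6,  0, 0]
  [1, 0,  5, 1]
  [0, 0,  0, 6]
x^4 - 24*x^3 + 216*x^2 - 864*x + 1296

Expanding det(x·I − A) (e.g. by cofactor expansion or by noting that A is similar to its Jordan form J, which has the same characteristic polynomial as A) gives
  χ_A(x) = x^4 - 24*x^3 + 216*x^2 - 864*x + 1296
which factors as (x - 6)^4. The eigenvalues (with algebraic multiplicities) are λ = 6 with multiplicity 4.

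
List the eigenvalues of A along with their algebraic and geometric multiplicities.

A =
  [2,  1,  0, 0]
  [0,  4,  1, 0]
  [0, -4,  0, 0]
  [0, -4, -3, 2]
λ = 2: alg = 4, geom = 2

Step 1 — factor the characteristic polynomial to read off the algebraic multiplicities:
  χ_A(x) = (x - 2)^4

Step 2 — compute geometric multiplicities via the rank-nullity identity g(λ) = n − rank(A − λI):
  rank(A − (2)·I) = 2, so dim ker(A − (2)·I) = n − 2 = 2

Summary:
  λ = 2: algebraic multiplicity = 4, geometric multiplicity = 2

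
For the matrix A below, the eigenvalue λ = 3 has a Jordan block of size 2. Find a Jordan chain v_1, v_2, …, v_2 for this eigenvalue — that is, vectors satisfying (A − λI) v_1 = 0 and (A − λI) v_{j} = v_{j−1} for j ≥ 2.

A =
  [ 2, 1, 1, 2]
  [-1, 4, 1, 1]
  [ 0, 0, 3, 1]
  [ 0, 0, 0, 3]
A Jordan chain for λ = 3 of length 2:
v_1 = (-1, -1, 0, 0)ᵀ
v_2 = (1, 0, 0, 0)ᵀ

Let N = A − (3)·I. We want v_2 with N^2 v_2 = 0 but N^1 v_2 ≠ 0; then v_{j-1} := N · v_j for j = 2, …, 2.

Pick v_2 = (1, 0, 0, 0)ᵀ.
Then v_1 = N · v_2 = (-1, -1, 0, 0)ᵀ.

Sanity check: (A − (3)·I) v_1 = (0, 0, 0, 0)ᵀ = 0. ✓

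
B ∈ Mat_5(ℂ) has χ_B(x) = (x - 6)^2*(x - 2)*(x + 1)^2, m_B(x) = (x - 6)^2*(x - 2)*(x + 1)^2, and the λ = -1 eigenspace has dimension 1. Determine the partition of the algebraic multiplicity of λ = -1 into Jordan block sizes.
Block sizes for λ = -1: [2]

Step 1 — from the characteristic polynomial, algebraic multiplicity of λ = -1 is 2. From dim ker(B − (-1)·I) = 1, there are exactly 1 Jordan blocks for λ = -1.
Step 2 — from the minimal polynomial, the factor (x + 1)^2 tells us the largest block for λ = -1 has size 2.
Step 3 — with total size 2, 1 blocks, and largest block 2, the block sizes (in nonincreasing order) are [2].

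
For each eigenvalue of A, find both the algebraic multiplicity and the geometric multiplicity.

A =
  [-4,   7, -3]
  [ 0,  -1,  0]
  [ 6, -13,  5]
λ = -1: alg = 2, geom = 1; λ = 2: alg = 1, geom = 1

Step 1 — factor the characteristic polynomial to read off the algebraic multiplicities:
  χ_A(x) = (x - 2)*(x + 1)^2

Step 2 — compute geometric multiplicities via the rank-nullity identity g(λ) = n − rank(A − λI):
  rank(A − (-1)·I) = 2, so dim ker(A − (-1)·I) = n − 2 = 1
  rank(A − (2)·I) = 2, so dim ker(A − (2)·I) = n − 2 = 1

Summary:
  λ = -1: algebraic multiplicity = 2, geometric multiplicity = 1
  λ = 2: algebraic multiplicity = 1, geometric multiplicity = 1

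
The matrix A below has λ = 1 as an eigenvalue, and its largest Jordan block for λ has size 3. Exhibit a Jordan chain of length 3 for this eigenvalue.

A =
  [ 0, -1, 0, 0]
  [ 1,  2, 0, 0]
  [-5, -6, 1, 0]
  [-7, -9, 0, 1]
A Jordan chain for λ = 1 of length 3:
v_1 = (0, 0, -1, -2)ᵀ
v_2 = (-1, 1, -5, -7)ᵀ
v_3 = (1, 0, 0, 0)ᵀ

Let N = A − (1)·I. We want v_3 with N^3 v_3 = 0 but N^2 v_3 ≠ 0; then v_{j-1} := N · v_j for j = 3, …, 2.

Pick v_3 = (1, 0, 0, 0)ᵀ.
Then v_2 = N · v_3 = (-1, 1, -5, -7)ᵀ.
Then v_1 = N · v_2 = (0, 0, -1, -2)ᵀ.

Sanity check: (A − (1)·I) v_1 = (0, 0, 0, 0)ᵀ = 0. ✓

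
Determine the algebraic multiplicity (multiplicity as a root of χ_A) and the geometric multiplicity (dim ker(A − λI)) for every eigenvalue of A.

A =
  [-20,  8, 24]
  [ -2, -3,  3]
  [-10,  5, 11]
λ = -4: alg = 3, geom = 2

Step 1 — factor the characteristic polynomial to read off the algebraic multiplicities:
  χ_A(x) = (x + 4)^3

Step 2 — compute geometric multiplicities via the rank-nullity identity g(λ) = n − rank(A − λI):
  rank(A − (-4)·I) = 1, so dim ker(A − (-4)·I) = n − 1 = 2

Summary:
  λ = -4: algebraic multiplicity = 3, geometric multiplicity = 2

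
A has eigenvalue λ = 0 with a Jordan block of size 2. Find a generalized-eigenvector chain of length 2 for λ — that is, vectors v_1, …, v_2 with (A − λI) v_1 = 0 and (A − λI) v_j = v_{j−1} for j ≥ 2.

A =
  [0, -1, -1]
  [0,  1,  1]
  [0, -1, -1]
A Jordan chain for λ = 0 of length 2:
v_1 = (-1, 1, -1)ᵀ
v_2 = (0, 1, 0)ᵀ

Let N = A − (0)·I. We want v_2 with N^2 v_2 = 0 but N^1 v_2 ≠ 0; then v_{j-1} := N · v_j for j = 2, …, 2.

Pick v_2 = (0, 1, 0)ᵀ.
Then v_1 = N · v_2 = (-1, 1, -1)ᵀ.

Sanity check: (A − (0)·I) v_1 = (0, 0, 0)ᵀ = 0. ✓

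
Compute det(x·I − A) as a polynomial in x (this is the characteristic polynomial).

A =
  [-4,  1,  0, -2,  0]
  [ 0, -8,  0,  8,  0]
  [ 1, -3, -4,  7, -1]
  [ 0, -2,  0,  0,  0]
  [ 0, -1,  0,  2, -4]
x^5 + 20*x^4 + 160*x^3 + 640*x^2 + 1280*x + 1024

Expanding det(x·I − A) (e.g. by cofactor expansion or by noting that A is similar to its Jordan form J, which has the same characteristic polynomial as A) gives
  χ_A(x) = x^5 + 20*x^4 + 160*x^3 + 640*x^2 + 1280*x + 1024
which factors as (x + 4)^5. The eigenvalues (with algebraic multiplicities) are λ = -4 with multiplicity 5.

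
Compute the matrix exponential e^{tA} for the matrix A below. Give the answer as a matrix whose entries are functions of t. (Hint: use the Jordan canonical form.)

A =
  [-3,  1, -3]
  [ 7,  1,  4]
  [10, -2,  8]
e^{tA} =
  [t^2*exp(2*t) - 5*t*exp(2*t) + exp(2*t), t*exp(2*t), t^2*exp(2*t)/2 - 3*t*exp(2*t)]
  [-t^2*exp(2*t) + 7*t*exp(2*t), -t*exp(2*t) + exp(2*t), -t^2*exp(2*t)/2 + 4*t*exp(2*t)]
  [-2*t^2*exp(2*t) + 10*t*exp(2*t), -2*t*exp(2*t), -t^2*exp(2*t) + 6*t*exp(2*t) + exp(2*t)]

Strategy: write A = P · J · P⁻¹ where J is a Jordan canonical form, so e^{tA} = P · e^{tJ} · P⁻¹, and e^{tJ} can be computed block-by-block.

A has Jordan form
J =
  [2, 1, 0]
  [0, 2, 1]
  [0, 0, 2]
(up to reordering of blocks).

Per-block formulas:
  For a 3×3 Jordan block J_3(2): exp(t · J_3(2)) = e^(2t)·(I + t·N + (t^2/2)·N^2), where N is the 3×3 nilpotent shift.

After assembling e^{tJ} and conjugating by P, we get:

e^{tA} =
  [t^2*exp(2*t) - 5*t*exp(2*t) + exp(2*t), t*exp(2*t), t^2*exp(2*t)/2 - 3*t*exp(2*t)]
  [-t^2*exp(2*t) + 7*t*exp(2*t), -t*exp(2*t) + exp(2*t), -t^2*exp(2*t)/2 + 4*t*exp(2*t)]
  [-2*t^2*exp(2*t) + 10*t*exp(2*t), -2*t*exp(2*t), -t^2*exp(2*t) + 6*t*exp(2*t) + exp(2*t)]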